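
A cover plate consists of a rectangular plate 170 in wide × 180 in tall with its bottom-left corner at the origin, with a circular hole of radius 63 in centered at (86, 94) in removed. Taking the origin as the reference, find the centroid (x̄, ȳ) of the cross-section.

plate: A = 170 × 180 = 30600.00, centroid at (85.00, 90.00).
hole: A = −π·63² = -12468.98, centroid at (86.00, 94.00).
ΣA = 18131.02 in², ΣAx̄ = 1528667.61 in³, ΣAȳ = 1581915.76 in³.
x̄ = 1528667.61/18131.02 = 84.31 in; ȳ = 1581915.76/18131.02 = 87.25 in.

x̄ = 84.31 in, ȳ = 87.25 in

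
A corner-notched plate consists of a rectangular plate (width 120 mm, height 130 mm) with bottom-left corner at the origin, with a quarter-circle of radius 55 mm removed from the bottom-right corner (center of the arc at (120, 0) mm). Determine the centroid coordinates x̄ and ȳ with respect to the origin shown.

x̄ = 53.41 mm, ȳ = 72.48 mm

plate: A = 120 × 130 = 15600.00, centroid at (60.00, 65.00).
removed quarter-circle: A = −¼π·55² = -2375.83, centroid at (96.66, 23.34).
ΣA = 13224.17 mm², ΣAx̄ = 706358.80 mm³, ΣAȳ = 958541.67 mm³.
x̄ = 706358.80/13224.17 = 53.41 mm; ȳ = 958541.67/13224.17 = 72.48 mm.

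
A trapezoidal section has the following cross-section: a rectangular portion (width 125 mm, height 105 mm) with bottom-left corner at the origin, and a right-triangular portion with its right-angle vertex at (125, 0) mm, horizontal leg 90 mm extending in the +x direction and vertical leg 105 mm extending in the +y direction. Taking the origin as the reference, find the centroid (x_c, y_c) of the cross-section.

x_c = 86.99 mm, y_c = 47.87 mm

rectangular portion: A = 125 × 105 = 13125.00, centroid at (62.50, 52.50).
triangular portion: A = ½·90·105 = 4725.00, centroid at (155.00, 35.00).
ΣA = 17850.00 mm²
ΣAx_c = (13125.00)(62.50) + (4725.00)(155.00) = 1552687.50 mm³
ΣAy_c = (13125.00)(52.50) + (4725.00)(35.00) = 854437.50 mm³
x_c = 1552687.50 / 17850.00 = 86.99 mm
y_c = 854437.50 / 17850.00 = 47.87 mm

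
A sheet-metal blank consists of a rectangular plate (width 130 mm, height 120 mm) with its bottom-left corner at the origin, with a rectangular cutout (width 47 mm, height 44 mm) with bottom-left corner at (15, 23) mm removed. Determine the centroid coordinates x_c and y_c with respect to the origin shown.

x_c = 69.05 mm, y_c = 62.29 mm

plate: A = 130 × 120 = 15600.00, centroid at (65.00, 60.00).
hole: A = −(47 × 44) = -2068.00, centroid at (38.50, 45.00).
ΣA = 13532.00 mm², ΣAx_c = 934382.00 mm³, ΣAy_c = 842940.00 mm³.
x_c = 934382.00/13532.00 = 69.05 mm; y_c = 842940.00/13532.00 = 62.29 mm.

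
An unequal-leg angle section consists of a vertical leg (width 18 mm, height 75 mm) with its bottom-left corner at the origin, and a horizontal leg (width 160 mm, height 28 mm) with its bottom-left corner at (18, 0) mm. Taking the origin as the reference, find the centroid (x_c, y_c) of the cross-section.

vertical leg: A = 18 × 75 = 1350.00, centroid at (9.00, 37.50).
horizontal leg: A = 160 × 28 = 4480.00, centroid at (98.00, 14.00).
ΣA = 5830.00 mm², ΣAx_c = 451190.00 mm³, ΣAy_c = 113345.00 mm³.
x_c = 451190.00/5830.00 = 77.39 mm; y_c = 113345.00/5830.00 = 19.44 mm.

x_c = 77.39 mm, y_c = 19.44 mm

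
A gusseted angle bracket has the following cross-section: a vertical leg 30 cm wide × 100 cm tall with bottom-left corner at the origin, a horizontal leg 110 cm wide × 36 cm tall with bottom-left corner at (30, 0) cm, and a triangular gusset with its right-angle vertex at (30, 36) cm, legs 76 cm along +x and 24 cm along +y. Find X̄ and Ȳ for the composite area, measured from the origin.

vertical leg: A = 30 × 100 = 3000.00, centroid at (15.00, 50.00).
horizontal leg: A = 110 × 36 = 3960.00, centroid at (85.00, 18.00).
gusset: A = ½·76·24 = 912.00, centroid at (55.33, 44.00).
ΣA = 7872.00 cm²
ΣAX̄ = (3000.00)(15.00) + (3960.00)(85.00) + (912.00)(55.33) = 432064.00 cm³
ΣAȲ = (3000.00)(50.00) + (3960.00)(18.00) + (912.00)(44.00) = 261408.00 cm³
X̄ = 432064.00 / 7872.00 = 54.89 cm
Ȳ = 261408.00 / 7872.00 = 33.21 cm

X̄ = 54.89 cm, Ȳ = 33.21 cm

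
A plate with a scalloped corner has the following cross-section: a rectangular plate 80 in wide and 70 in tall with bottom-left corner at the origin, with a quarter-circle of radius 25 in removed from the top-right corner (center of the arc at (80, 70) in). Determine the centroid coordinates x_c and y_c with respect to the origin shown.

plate: A = 80 × 70 = 5600.00, centroid at (40.00, 35.00).
removed quarter-circle: A = −¼π·25² = -490.87, centroid at (69.39, 59.39).
ΣA = 5109.13 in², ΣAx_c = 189938.43 in³, ΣAy_c = 166847.16 in³.
x_c = 189938.43/5109.13 = 37.18 in; y_c = 166847.16/5109.13 = 32.66 in.

x_c = 37.18 in, y_c = 32.66 in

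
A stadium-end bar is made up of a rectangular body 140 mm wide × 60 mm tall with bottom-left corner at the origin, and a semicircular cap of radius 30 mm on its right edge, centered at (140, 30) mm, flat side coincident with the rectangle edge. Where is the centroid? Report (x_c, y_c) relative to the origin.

rectangular body: A = 140 × 60 = 8400.00, centroid at (70.00, 30.00).
semicircular end: A = ½π·30² = 1413.72, centroid at (152.73, 30.00).
ΣA = 9813.72 mm²
ΣAx_c = (8400.00)(70.00) + (1413.72)(152.73) = 803920.34 mm³
ΣAy_c = (8400.00)(30.00) + (1413.72)(30.00) = 294411.50 mm³
x_c = 803920.34 / 9813.72 = 81.92 mm
y_c = 294411.50 / 9813.72 = 30.00 mm

x_c = 81.92 mm, y_c = 30.00 mm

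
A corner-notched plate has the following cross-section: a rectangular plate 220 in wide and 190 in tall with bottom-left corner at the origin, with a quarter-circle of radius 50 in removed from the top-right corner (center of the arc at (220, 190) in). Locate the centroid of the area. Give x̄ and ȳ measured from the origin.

x̄ = 105.62 in, ȳ = 91.36 in

plate: A = 220 × 190 = 41800.00, centroid at (110.00, 95.00).
removed quarter-circle: A = −¼π·50² = -1963.50, centroid at (198.78, 168.78).
ΣA = 39836.50 in², ΣAx̄ = 4207697.68 in³, ΣAȳ = 3639602.54 in³.
x̄ = 4207697.68/39836.50 = 105.62 in; ȳ = 3639602.54/39836.50 = 91.36 in.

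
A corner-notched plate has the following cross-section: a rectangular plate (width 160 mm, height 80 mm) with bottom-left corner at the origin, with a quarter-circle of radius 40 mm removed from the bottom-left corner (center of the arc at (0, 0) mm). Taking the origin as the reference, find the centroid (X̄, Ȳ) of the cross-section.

X̄ = 86.86 mm, Ȳ = 42.51 mm

plate: A = 160 × 80 = 12800.00, centroid at (80.00, 40.00).
removed quarter-circle: A = −¼π·40² = -1256.64, centroid at (16.98, 16.98).
ΣA = 11543.36 mm², ΣAX̄ = 1002666.67 mm³, ΣAȲ = 490666.67 mm³.
X̄ = 1002666.67/11543.36 = 86.86 mm; Ȳ = 490666.67/11543.36 = 42.51 mm.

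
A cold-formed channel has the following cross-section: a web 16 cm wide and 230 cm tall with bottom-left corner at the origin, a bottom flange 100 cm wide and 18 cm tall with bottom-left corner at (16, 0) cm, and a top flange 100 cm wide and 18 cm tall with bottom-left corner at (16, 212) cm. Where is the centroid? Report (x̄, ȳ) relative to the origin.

web: A = 16 × 230 = 3680.00, centroid at (8.00, 115.00).
bottom flange: A = 100 × 18 = 1800.00, centroid at (66.00, 9.00).
top flange: A = 100 × 18 = 1800.00, centroid at (66.00, 221.00).
ΣA = 7280.00 cm²
ΣAx̄ = (3680.00)(8.00) + (1800.00)(66.00) + (1800.00)(66.00) = 267040.00 cm³
ΣAȳ = (3680.00)(115.00) + (1800.00)(9.00) + (1800.00)(221.00) = 837200.00 cm³
x̄ = 267040.00 / 7280.00 = 36.68 cm
ȳ = 837200.00 / 7280.00 = 115.00 cm

x̄ = 36.68 cm, ȳ = 115.00 cm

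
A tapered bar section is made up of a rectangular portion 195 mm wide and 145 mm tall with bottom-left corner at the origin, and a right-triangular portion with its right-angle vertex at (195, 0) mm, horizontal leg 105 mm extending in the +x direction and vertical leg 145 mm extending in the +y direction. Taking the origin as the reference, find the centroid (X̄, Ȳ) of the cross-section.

X̄ = 125.61 mm, Ȳ = 67.37 mm

rectangular portion: A = 195 × 145 = 28275.00, centroid at (97.50, 72.50).
triangular portion: A = ½·105·145 = 7612.50, centroid at (230.00, 48.33).
ΣA = 35887.50 mm², ΣAX̄ = 4507687.50 mm³, ΣAȲ = 2417875.00 mm³.
X̄ = 4507687.50/35887.50 = 125.61 mm; Ȳ = 2417875.00/35887.50 = 67.37 mm.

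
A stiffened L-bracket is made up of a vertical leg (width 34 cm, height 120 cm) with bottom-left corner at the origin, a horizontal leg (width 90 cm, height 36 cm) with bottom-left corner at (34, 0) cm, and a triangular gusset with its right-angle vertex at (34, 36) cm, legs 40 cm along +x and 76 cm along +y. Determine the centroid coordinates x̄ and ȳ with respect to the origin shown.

x̄ = 44.94 cm, ȳ = 44.84 cm

vertical leg: A = 34 × 120 = 4080.00, centroid at (17.00, 60.00).
horizontal leg: A = 90 × 36 = 3240.00, centroid at (79.00, 18.00).
gusset: A = ½·40·76 = 1520.00, centroid at (47.33, 61.33).
ΣA = 8840.00 cm², ΣAx̄ = 397266.67 cm³, ΣAȳ = 396346.67 cm³.
x̄ = 397266.67/8840.00 = 44.94 cm; ȳ = 396346.67/8840.00 = 44.84 cm.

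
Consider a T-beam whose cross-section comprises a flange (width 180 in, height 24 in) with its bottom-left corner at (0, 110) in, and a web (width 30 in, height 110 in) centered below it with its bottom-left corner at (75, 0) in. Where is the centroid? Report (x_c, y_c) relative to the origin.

x_c = 90.00 in, y_c = 92.98 in

web: A = 30 × 110 = 3300.00, centroid at (90.00, 55.00).
flange: A = 180 × 24 = 4320.00, centroid at (90.00, 122.00).
ΣA = 7620.00 in², ΣAx_c = 685800.00 in³, ΣAy_c = 708540.00 in³.
x_c = 685800.00/7620.00 = 90.00 in; y_c = 708540.00/7620.00 = 92.98 in.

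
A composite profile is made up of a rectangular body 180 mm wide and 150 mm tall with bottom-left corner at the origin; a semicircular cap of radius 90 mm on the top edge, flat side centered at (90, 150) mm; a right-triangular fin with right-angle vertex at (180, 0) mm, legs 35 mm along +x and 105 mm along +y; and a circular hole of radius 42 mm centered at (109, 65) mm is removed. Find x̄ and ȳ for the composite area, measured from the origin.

x̄ = 92.26 mm, ȳ = 114.48 mm

Part | A | x̄ᵢ | ȳᵢ | A·x̄ᵢ | A·ȳᵢ
rectangular body | 27000.00 | 90.00 | 75.00 | 2430000.00 | 2025000.00
semicircular top | 12723.45 | 90.00 | 188.20 | 1145110.52 | 2394517.54
triangular fin | 1837.50 | 191.67 | 35.00 | 352187.50 | 64312.50
hole | -5541.77 | 109.00 | 65.00 | -604052.87 | -360215.01
Σ | 36019.18 |  |  | 3323245.15 | 4123615.02
x̄ = 3323245.15 / 36019.18 = 92.26 mm
ȳ = 4123615.02 / 36019.18 = 114.48 mm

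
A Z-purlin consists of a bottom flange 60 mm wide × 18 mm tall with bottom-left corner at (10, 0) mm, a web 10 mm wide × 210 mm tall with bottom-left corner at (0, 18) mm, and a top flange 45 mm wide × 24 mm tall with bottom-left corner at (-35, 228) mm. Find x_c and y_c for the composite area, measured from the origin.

x_c = 9.44 mm, y_c = 123.76 mm

bottom flange: A = 60 × 18 = 1080.00, centroid at (40.00, 9.00).
web: A = 10 × 210 = 2100.00, centroid at (5.00, 123.00).
top flange: A = 45 × 24 = 1080.00, centroid at (-12.50, 240.00).
ΣA = 4260.00 mm²
ΣAx_c = (1080.00)(40.00) + (2100.00)(5.00) + (1080.00)(-12.50) = 40200.00 mm³
ΣAy_c = (1080.00)(9.00) + (2100.00)(123.00) + (1080.00)(240.00) = 527220.00 mm³
x_c = 40200.00 / 4260.00 = 9.44 mm
y_c = 527220.00 / 4260.00 = 123.76 mm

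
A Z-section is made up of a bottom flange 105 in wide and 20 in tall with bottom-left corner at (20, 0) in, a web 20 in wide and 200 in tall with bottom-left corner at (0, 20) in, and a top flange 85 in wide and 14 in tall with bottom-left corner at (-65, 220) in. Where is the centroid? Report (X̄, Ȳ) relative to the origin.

bottom flange: A = 105 × 20 = 2100.00, centroid at (72.50, 10.00).
web: A = 20 × 200 = 4000.00, centroid at (10.00, 120.00).
top flange: A = 85 × 14 = 1190.00, centroid at (-22.50, 227.00).
ΣA = 7290.00 in², ΣAX̄ = 165475.00 in³, ΣAȲ = 771130.00 in³.
X̄ = 165475.00/7290.00 = 22.70 in; Ȳ = 771130.00/7290.00 = 105.78 in.

X̄ = 22.70 in, Ȳ = 105.78 in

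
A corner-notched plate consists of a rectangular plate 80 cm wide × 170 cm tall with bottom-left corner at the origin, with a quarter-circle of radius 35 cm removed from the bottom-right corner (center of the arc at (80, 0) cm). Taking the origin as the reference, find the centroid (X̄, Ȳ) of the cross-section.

plate: A = 80 × 170 = 13600.00, centroid at (40.00, 85.00).
removed quarter-circle: A = −¼π·35² = -962.11, centroid at (65.15, 14.85).
ΣA = 12637.89 cm²
ΣAX̄ = (13600.00)(40.00) + (-962.11)(65.15) = 481322.65 cm³
ΣAȲ = (13600.00)(85.00) + (-962.11)(14.85) = 1141708.33 cm³
X̄ = 481322.65 / 12637.89 = 38.09 cm
Ȳ = 1141708.33 / 12637.89 = 90.34 cm

X̄ = 38.09 cm, Ȳ = 90.34 cm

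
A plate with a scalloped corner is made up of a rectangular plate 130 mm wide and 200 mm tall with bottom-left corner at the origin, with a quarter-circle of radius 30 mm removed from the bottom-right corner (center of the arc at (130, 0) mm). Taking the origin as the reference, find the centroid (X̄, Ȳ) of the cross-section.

X̄ = 63.54 mm, Ȳ = 102.44 mm

Part | A | x̄ᵢ | ȳᵢ | A·x̄ᵢ | A·ȳᵢ
plate | 26000.00 | 65.00 | 100.00 | 1690000.00 | 2600000.00
removed quarter-circle | -706.86 | 117.27 | 12.73 | -82891.59 | -9000.00
Σ | 25293.14 |  |  | 1607108.41 | 2591000.00
X̄ = 1607108.41 / 25293.14 = 63.54 mm
Ȳ = 2591000.00 / 25293.14 = 102.44 mm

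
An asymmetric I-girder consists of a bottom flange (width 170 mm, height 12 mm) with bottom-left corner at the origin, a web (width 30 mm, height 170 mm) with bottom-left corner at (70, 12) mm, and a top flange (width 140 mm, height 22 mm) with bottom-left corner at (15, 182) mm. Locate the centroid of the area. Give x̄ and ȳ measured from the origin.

Part | A | x̄ᵢ | ȳᵢ | A·x̄ᵢ | A·ȳᵢ
bottom flange | 2040.00 | 85.00 | 6.00 | 173400.00 | 12240.00
web | 5100.00 | 85.00 | 97.00 | 433500.00 | 494700.00
top flange | 3080.00 | 85.00 | 193.00 | 261800.00 | 594440.00
Σ | 10220.00 |  |  | 868700.00 | 1101380.00
x̄ = 868700.00 / 10220.00 = 85.00 mm
ȳ = 1101380.00 / 10220.00 = 107.77 mm

x̄ = 85.00 mm, ȳ = 107.77 mm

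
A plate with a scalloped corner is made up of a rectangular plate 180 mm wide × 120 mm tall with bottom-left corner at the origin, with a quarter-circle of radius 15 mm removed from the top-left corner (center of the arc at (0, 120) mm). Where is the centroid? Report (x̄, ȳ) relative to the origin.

x̄ = 90.69 mm, ȳ = 59.56 mm

Part | A | x̄ᵢ | ȳᵢ | A·x̄ᵢ | A·ȳᵢ
plate | 21600.00 | 90.00 | 60.00 | 1944000.00 | 1296000.00
removed quarter-circle | -176.71 | 6.37 | 113.63 | -1125.00 | -20080.75
Σ | 21423.29 |  |  | 1942875.00 | 1275919.25
x̄ = 1942875.00 / 21423.29 = 90.69 mm
ȳ = 1275919.25 / 21423.29 = 59.56 mm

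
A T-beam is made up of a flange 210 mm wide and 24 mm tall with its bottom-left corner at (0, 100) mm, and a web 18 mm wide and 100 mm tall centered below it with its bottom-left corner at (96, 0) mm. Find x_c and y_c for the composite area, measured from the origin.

x_c = 105.00 mm, y_c = 95.68 mm

web: A = 18 × 100 = 1800.00, centroid at (105.00, 50.00).
flange: A = 210 × 24 = 5040.00, centroid at (105.00, 112.00).
ΣA = 6840.00 mm², ΣAx_c = 718200.00 mm³, ΣAy_c = 654480.00 mm³.
x_c = 718200.00/6840.00 = 105.00 mm; y_c = 654480.00/6840.00 = 95.68 mm.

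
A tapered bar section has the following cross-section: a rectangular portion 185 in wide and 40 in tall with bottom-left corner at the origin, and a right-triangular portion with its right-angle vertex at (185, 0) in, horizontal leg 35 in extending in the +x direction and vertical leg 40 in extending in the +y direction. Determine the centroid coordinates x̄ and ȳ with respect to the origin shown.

x̄ = 101.50 in, ȳ = 19.42 in

Part | A | x̄ᵢ | ȳᵢ | A·x̄ᵢ | A·ȳᵢ
rectangular portion | 7400.00 | 92.50 | 20.00 | 684500.00 | 148000.00
triangular portion | 700.00 | 196.67 | 13.33 | 137666.67 | 9333.33
Σ | 8100.00 |  |  | 822166.67 | 157333.33
x̄ = 822166.67 / 8100.00 = 101.50 in
ȳ = 157333.33 / 8100.00 = 19.42 in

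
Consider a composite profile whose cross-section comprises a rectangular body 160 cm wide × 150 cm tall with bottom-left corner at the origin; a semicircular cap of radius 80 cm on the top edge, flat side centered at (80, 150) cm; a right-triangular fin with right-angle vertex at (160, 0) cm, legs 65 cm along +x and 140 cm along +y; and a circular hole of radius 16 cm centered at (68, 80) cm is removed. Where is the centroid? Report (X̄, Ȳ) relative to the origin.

Part | A | x̄ᵢ | ȳᵢ | A·x̄ᵢ | A·ȳᵢ
rectangular body | 24000.00 | 80.00 | 75.00 | 1920000.00 | 1800000.00
semicircular top | 10053.10 | 80.00 | 183.95 | 804247.72 | 1849297.81
triangular fin | 4550.00 | 181.67 | 46.67 | 826583.33 | 212333.33
hole | -804.25 | 68.00 | 80.00 | -54688.84 | -64339.82
Σ | 37798.85 |  |  | 3496142.21 | 3797291.32
X̄ = 3496142.21 / 37798.85 = 92.49 cm
Ȳ = 3797291.32 / 37798.85 = 100.46 cm

X̄ = 92.49 cm, Ȳ = 100.46 cm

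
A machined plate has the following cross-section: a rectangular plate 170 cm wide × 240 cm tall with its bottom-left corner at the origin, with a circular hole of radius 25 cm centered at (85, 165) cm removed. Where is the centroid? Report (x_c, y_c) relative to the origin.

plate: A = 170 × 240 = 40800.00, centroid at (85.00, 120.00).
hole: A = −π·25² = -1963.50, centroid at (85.00, 165.00).
ΣA = 38836.50 cm²
ΣAx_c = (40800.00)(85.00) + (-1963.50)(85.00) = 3301102.89 cm³
ΣAy_c = (40800.00)(120.00) + (-1963.50)(165.00) = 4572023.26 cm³
x_c = 3301102.89 / 38836.50 = 85.00 cm
y_c = 4572023.26 / 38836.50 = 117.72 cm

x_c = 85.00 cm, y_c = 117.72 cm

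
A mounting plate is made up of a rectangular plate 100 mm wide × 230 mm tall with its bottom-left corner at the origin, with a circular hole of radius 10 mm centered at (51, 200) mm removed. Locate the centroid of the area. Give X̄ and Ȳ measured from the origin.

plate: A = 100 × 230 = 23000.00, centroid at (50.00, 115.00).
hole: A = −π·10² = -314.16, centroid at (51.00, 200.00).
ΣA = 22685.84 mm², ΣAX̄ = 1133977.88 mm³, ΣAȲ = 2582168.15 mm³.
X̄ = 1133977.88/22685.84 = 49.99 mm; Ȳ = 2582168.15/22685.84 = 113.82 mm.

X̄ = 49.99 mm, Ȳ = 113.82 mm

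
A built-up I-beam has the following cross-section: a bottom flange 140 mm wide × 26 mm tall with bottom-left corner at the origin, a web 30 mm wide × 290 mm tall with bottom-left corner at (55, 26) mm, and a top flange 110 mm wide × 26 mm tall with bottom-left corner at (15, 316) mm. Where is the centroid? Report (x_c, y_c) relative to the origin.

bottom flange: A = 140 × 26 = 3640.00, centroid at (70.00, 13.00).
web: A = 30 × 290 = 8700.00, centroid at (70.00, 171.00).
top flange: A = 110 × 26 = 2860.00, centroid at (70.00, 329.00).
ΣA = 15200.00 mm², ΣAx_c = 1064000.00 mm³, ΣAy_c = 2475960.00 mm³.
x_c = 1064000.00/15200.00 = 70.00 mm; y_c = 2475960.00/15200.00 = 162.89 mm.

x_c = 70.00 mm, y_c = 162.89 mm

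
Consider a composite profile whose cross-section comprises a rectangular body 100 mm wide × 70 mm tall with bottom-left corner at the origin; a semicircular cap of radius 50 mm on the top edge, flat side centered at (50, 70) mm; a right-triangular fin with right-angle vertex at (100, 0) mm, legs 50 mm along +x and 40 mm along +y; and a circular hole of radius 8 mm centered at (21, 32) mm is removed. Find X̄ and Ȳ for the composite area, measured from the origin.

X̄ = 56.18 mm, Ȳ = 52.03 mm

Part | A | x̄ᵢ | ȳᵢ | A·x̄ᵢ | A·ȳᵢ
rectangular body | 7000.00 | 50.00 | 35.00 | 350000.00 | 245000.00
semicircular top | 3926.99 | 50.00 | 91.22 | 196349.54 | 358222.69
triangular fin | 1000.00 | 116.67 | 13.33 | 116666.67 | 13333.33
hole | -201.06 | 21.00 | 32.00 | -4222.30 | -6433.98
Σ | 11725.93 |  |  | 658793.91 | 610122.04
X̄ = 658793.91 / 11725.93 = 56.18 mm
Ȳ = 610122.04 / 11725.93 = 52.03 mm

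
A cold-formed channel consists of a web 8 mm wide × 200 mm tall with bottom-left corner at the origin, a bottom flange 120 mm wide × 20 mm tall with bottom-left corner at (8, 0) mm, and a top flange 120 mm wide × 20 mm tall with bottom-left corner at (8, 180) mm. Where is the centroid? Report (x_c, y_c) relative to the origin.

web: A = 8 × 200 = 1600.00, centroid at (4.00, 100.00).
bottom flange: A = 120 × 20 = 2400.00, centroid at (68.00, 10.00).
top flange: A = 120 × 20 = 2400.00, centroid at (68.00, 190.00).
ΣA = 6400.00 mm², ΣAx_c = 332800.00 mm³, ΣAy_c = 640000.00 mm³.
x_c = 332800.00/6400.00 = 52.00 mm; y_c = 640000.00/6400.00 = 100.00 mm.

x_c = 52.00 mm, y_c = 100.00 mm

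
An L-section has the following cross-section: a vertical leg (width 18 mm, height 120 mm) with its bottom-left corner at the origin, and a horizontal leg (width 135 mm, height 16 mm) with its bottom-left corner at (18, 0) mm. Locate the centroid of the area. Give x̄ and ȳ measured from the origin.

x̄ = 47.25 mm, ȳ = 34.00 mm

Part | A | x̄ᵢ | ȳᵢ | A·x̄ᵢ | A·ȳᵢ
vertical leg | 2160.00 | 9.00 | 60.00 | 19440.00 | 129600.00
horizontal leg | 2160.00 | 85.50 | 8.00 | 184680.00 | 17280.00
Σ | 4320.00 |  |  | 204120.00 | 146880.00
x̄ = 204120.00 / 4320.00 = 47.25 mm
ȳ = 146880.00 / 4320.00 = 34.00 mm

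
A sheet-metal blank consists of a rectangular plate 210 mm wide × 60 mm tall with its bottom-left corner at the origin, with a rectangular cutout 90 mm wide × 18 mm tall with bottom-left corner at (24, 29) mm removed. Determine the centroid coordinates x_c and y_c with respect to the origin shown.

x_c = 110.31 mm, y_c = 28.82 mm

Part | A | x̄ᵢ | ȳᵢ | A·x̄ᵢ | A·ȳᵢ
plate | 12600.00 | 105.00 | 30.00 | 1323000.00 | 378000.00
hole | -1620.00 | 69.00 | 38.00 | -111780.00 | -61560.00
Σ | 10980.00 |  |  | 1211220.00 | 316440.00
x_c = 1211220.00 / 10980.00 = 110.31 mm
y_c = 316440.00 / 10980.00 = 28.82 mm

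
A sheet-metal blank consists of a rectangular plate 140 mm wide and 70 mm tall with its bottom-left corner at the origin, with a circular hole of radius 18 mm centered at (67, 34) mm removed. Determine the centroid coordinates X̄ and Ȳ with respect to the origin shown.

plate: A = 140 × 70 = 9800.00, centroid at (70.00, 35.00).
hole: A = −π·18² = -1017.88, centroid at (67.00, 34.00).
ΣA = 8782.12 mm², ΣAX̄ = 617802.31 mm³, ΣAȲ = 308392.22 mm³.
X̄ = 617802.31/8782.12 = 70.35 mm; Ȳ = 308392.22/8782.12 = 35.12 mm.

X̄ = 70.35 mm, Ȳ = 35.12 mm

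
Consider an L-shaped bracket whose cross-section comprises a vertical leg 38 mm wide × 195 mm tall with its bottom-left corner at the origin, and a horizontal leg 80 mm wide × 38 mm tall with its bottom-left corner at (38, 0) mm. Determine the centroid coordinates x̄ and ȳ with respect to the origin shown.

vertical leg: A = 38 × 195 = 7410.00, centroid at (19.00, 97.50).
horizontal leg: A = 80 × 38 = 3040.00, centroid at (78.00, 19.00).
ΣA = 10450.00 mm², ΣAx̄ = 377910.00 mm³, ΣAȳ = 780235.00 mm³.
x̄ = 377910.00/10450.00 = 36.16 mm; ȳ = 780235.00/10450.00 = 74.66 mm.

x̄ = 36.16 mm, ȳ = 74.66 mm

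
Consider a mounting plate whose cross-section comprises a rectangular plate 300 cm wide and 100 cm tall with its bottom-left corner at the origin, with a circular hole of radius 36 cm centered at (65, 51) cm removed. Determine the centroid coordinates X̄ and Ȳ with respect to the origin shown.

X̄ = 163.35 cm, Ȳ = 49.84 cm

plate: A = 300 × 100 = 30000.00, centroid at (150.00, 50.00).
hole: A = −π·36² = -4071.50, centroid at (65.00, 51.00).
ΣA = 25928.50 cm², ΣAX̄ = 4235352.23 cm³, ΣAȲ = 1292353.29 cm³.
X̄ = 4235352.23/25928.50 = 163.35 cm; Ȳ = 1292353.29/25928.50 = 49.84 cm.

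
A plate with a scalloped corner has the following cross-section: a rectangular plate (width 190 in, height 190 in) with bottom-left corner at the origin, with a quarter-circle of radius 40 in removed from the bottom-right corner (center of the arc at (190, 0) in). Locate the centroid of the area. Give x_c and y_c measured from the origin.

plate: A = 190 × 190 = 36100.00, centroid at (95.00, 95.00).
removed quarter-circle: A = −¼π·40² = -1256.64, centroid at (173.02, 16.98).
ΣA = 34843.36 in²
ΣAx_c = (36100.00)(95.00) + (-1256.64)(173.02) = 3212072.29 in³
ΣAy_c = (36100.00)(95.00) + (-1256.64)(16.98) = 3408166.67 in³
x_c = 3212072.29 / 34843.36 = 92.19 in
y_c = 3408166.67 / 34843.36 = 97.81 in

x_c = 92.19 in, y_c = 97.81 in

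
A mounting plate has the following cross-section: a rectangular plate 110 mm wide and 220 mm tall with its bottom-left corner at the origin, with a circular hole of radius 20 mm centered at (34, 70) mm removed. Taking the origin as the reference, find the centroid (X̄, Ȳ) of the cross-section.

plate: A = 110 × 220 = 24200.00, centroid at (55.00, 110.00).
hole: A = −π·20² = -1256.64, centroid at (34.00, 70.00).
ΣA = 22943.36 mm²
ΣAX̄ = (24200.00)(55.00) + (-1256.64)(34.00) = 1288274.34 mm³
ΣAȲ = (24200.00)(110.00) + (-1256.64)(70.00) = 2574035.41 mm³
X̄ = 1288274.34 / 22943.36 = 56.15 mm
Ȳ = 2574035.41 / 22943.36 = 112.19 mm

X̄ = 56.15 mm, Ȳ = 112.19 mm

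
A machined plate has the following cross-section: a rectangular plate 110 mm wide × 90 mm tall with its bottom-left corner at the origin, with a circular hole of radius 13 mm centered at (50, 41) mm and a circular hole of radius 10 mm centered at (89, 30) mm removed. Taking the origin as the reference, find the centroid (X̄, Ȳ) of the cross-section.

X̄ = 54.11 mm, Ȳ = 45.75 mm

plate: A = 110 × 90 = 9900.00, centroid at (55.00, 45.00).
hole 1: A = −π·13² = -530.93, centroid at (50.00, 41.00).
hole 2: A = −π·10² = -314.16, centroid at (89.00, 30.00).
ΣA = 9054.91 mm², ΣAX̄ = 489993.37 mm³, ΣAȲ = 414307.13 mm³.
X̄ = 489993.37/9054.91 = 54.11 mm; Ȳ = 414307.13/9054.91 = 45.75 mm.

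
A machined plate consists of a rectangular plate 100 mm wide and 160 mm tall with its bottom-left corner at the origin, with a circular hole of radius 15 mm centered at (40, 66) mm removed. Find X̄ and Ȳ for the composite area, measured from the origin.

plate: A = 100 × 160 = 16000.00, centroid at (50.00, 80.00).
hole: A = −π·15² = -706.86, centroid at (40.00, 66.00).
ΣA = 15293.14 mm², ΣAX̄ = 771725.67 mm³, ΣAȲ = 1233347.35 mm³.
X̄ = 771725.67/15293.14 = 50.46 mm; Ȳ = 1233347.35/15293.14 = 80.65 mm.

X̄ = 50.46 mm, Ȳ = 80.65 mm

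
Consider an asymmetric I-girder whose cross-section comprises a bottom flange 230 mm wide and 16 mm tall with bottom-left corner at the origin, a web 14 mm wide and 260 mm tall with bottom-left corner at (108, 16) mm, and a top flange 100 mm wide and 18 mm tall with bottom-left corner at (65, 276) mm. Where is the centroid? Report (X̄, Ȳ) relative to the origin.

Part | A | x̄ᵢ | ȳᵢ | A·x̄ᵢ | A·ȳᵢ
bottom flange | 3680.00 | 115.00 | 8.00 | 423200.00 | 29440.00
web | 3640.00 | 115.00 | 146.00 | 418600.00 | 531440.00
top flange | 1800.00 | 115.00 | 285.00 | 207000.00 | 513000.00
Σ | 9120.00 |  |  | 1048800.00 | 1073880.00
X̄ = 1048800.00 / 9120.00 = 115.00 mm
Ȳ = 1073880.00 / 9120.00 = 117.75 mm

X̄ = 115.00 mm, Ȳ = 117.75 mm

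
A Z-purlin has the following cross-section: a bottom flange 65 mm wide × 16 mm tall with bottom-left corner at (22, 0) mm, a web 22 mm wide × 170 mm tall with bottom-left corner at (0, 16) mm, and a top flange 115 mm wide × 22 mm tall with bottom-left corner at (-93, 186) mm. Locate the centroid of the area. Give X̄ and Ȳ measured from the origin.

X̄ = 1.10 mm, Ȳ = 120.99 mm

bottom flange: A = 65 × 16 = 1040.00, centroid at (54.50, 8.00).
web: A = 22 × 170 = 3740.00, centroid at (11.00, 101.00).
top flange: A = 115 × 22 = 2530.00, centroid at (-35.50, 197.00).
ΣA = 7310.00 mm², ΣAX̄ = 8005.00 mm³, ΣAȲ = 884470.00 mm³.
X̄ = 8005.00/7310.00 = 1.10 mm; Ȳ = 884470.00/7310.00 = 120.99 mm.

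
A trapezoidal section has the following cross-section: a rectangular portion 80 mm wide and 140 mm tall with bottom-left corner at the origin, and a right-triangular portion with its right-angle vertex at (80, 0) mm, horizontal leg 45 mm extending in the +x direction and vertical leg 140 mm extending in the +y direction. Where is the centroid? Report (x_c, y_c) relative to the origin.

x_c = 52.07 mm, y_c = 64.88 mm

rectangular portion: A = 80 × 140 = 11200.00, centroid at (40.00, 70.00).
triangular portion: A = ½·45·140 = 3150.00, centroid at (95.00, 46.67).
ΣA = 14350.00 mm²
ΣAx_c = (11200.00)(40.00) + (3150.00)(95.00) = 747250.00 mm³
ΣAy_c = (11200.00)(70.00) + (3150.00)(46.67) = 931000.00 mm³
x_c = 747250.00 / 14350.00 = 52.07 mm
y_c = 931000.00 / 14350.00 = 64.88 mm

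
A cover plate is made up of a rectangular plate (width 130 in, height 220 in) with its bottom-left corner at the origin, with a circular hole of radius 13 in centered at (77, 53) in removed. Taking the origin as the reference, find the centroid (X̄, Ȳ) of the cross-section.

X̄ = 64.77 in, Ȳ = 111.08 in

Part | A | x̄ᵢ | ȳᵢ | A·x̄ᵢ | A·ȳᵢ
plate | 28600.00 | 65.00 | 110.00 | 1859000.00 | 3146000.00
hole | -530.93 | 77.00 | 53.00 | -40881.55 | -28139.25
Σ | 28069.07 |  |  | 1818118.45 | 3117860.75
X̄ = 1818118.45 / 28069.07 = 64.77 in
Ȳ = 3117860.75 / 28069.07 = 111.08 in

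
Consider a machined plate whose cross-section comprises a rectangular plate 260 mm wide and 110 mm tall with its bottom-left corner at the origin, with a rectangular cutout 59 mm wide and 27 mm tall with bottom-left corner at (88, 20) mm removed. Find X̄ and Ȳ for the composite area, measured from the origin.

plate: A = 260 × 110 = 28600.00, centroid at (130.00, 55.00).
hole: A = −(59 × 27) = -1593.00, centroid at (117.50, 33.50).
ΣA = 27007.00 mm²
ΣAX̄ = (28600.00)(130.00) + (-1593.00)(117.50) = 3530822.50 mm³
ΣAȲ = (28600.00)(55.00) + (-1593.00)(33.50) = 1519634.50 mm³
X̄ = 3530822.50 / 27007.00 = 130.74 mm
Ȳ = 1519634.50 / 27007.00 = 56.27 mm

X̄ = 130.74 mm, Ȳ = 56.27 mm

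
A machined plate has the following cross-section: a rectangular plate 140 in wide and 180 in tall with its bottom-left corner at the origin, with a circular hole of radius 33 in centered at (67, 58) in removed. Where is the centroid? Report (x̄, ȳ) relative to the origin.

plate: A = 140 × 180 = 25200.00, centroid at (70.00, 90.00).
hole: A = −π·33² = -3421.19, centroid at (67.00, 58.00).
ΣA = 21778.81 in², ΣAx̄ = 1534779.98 in³, ΣAȳ = 2069570.72 in³.
x̄ = 1534779.98/21778.81 = 70.47 in; ȳ = 2069570.72/21778.81 = 95.03 in.

x̄ = 70.47 in, ȳ = 95.03 in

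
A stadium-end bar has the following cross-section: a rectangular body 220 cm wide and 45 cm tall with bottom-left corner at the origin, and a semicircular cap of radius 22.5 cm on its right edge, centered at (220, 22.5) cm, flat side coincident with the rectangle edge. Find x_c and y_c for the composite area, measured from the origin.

x_c = 118.89 cm, y_c = 22.50 cm

rectangular body: A = 220 × 45 = 9900.00, centroid at (110.00, 22.50).
semicircular end: A = ½π·22.5² = 795.22, centroid at (229.55, 22.50).
ΣA = 10695.22 cm², ΣAx_c = 1271541.19 cm³, ΣAy_c = 240642.35 cm³.
x_c = 1271541.19/10695.22 = 118.89 cm; y_c = 240642.35/10695.22 = 22.50 cm.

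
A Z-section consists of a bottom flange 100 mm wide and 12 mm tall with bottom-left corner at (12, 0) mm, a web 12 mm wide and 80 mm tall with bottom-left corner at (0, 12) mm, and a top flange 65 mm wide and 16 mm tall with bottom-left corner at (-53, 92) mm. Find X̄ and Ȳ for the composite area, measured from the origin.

bottom flange: A = 100 × 12 = 1200.00, centroid at (62.00, 6.00).
web: A = 12 × 80 = 960.00, centroid at (6.00, 52.00).
top flange: A = 65 × 16 = 1040.00, centroid at (-20.50, 100.00).
ΣA = 3200.00 mm²
ΣAX̄ = (1200.00)(62.00) + (960.00)(6.00) + (1040.00)(-20.50) = 58840.00 mm³
ΣAȲ = (1200.00)(6.00) + (960.00)(52.00) + (1040.00)(100.00) = 161120.00 mm³
X̄ = 58840.00 / 3200.00 = 18.39 mm
Ȳ = 161120.00 / 3200.00 = 50.35 mm

X̄ = 18.39 mm, Ȳ = 50.35 mm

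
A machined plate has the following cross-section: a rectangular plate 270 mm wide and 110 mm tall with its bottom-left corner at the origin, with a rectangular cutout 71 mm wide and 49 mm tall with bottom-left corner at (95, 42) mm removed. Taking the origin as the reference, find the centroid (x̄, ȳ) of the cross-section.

Part | A | x̄ᵢ | ȳᵢ | A·x̄ᵢ | A·ȳᵢ
plate | 29700.00 | 135.00 | 55.00 | 4009500.00 | 1633500.00
hole | -3479.00 | 130.50 | 66.50 | -454009.50 | -231353.50
Σ | 26221.00 |  |  | 3555490.50 | 1402146.50
x̄ = 3555490.50 / 26221.00 = 135.60 mm
ȳ = 1402146.50 / 26221.00 = 53.47 mm

x̄ = 135.60 mm, ȳ = 53.47 mm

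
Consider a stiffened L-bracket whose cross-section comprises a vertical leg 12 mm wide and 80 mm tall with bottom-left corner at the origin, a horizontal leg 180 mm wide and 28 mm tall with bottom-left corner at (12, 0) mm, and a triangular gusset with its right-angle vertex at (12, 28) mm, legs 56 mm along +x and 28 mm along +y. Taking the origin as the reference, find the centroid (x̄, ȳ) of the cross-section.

Part | A | x̄ᵢ | ȳᵢ | A·x̄ᵢ | A·ȳᵢ
vertical leg | 960.00 | 6.00 | 40.00 | 5760.00 | 38400.00
horizontal leg | 5040.00 | 102.00 | 14.00 | 514080.00 | 70560.00
gusset | 784.00 | 30.67 | 37.33 | 24042.67 | 29269.33
Σ | 6784.00 |  |  | 543882.67 | 138229.33
x̄ = 543882.67 / 6784.00 = 80.17 mm
ȳ = 138229.33 / 6784.00 = 20.38 mm

x̄ = 80.17 mm, ȳ = 20.38 mm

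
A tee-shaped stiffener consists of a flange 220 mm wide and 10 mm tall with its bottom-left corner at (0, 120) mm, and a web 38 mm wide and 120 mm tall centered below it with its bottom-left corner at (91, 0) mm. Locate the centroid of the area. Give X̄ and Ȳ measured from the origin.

Part | A | x̄ᵢ | ȳᵢ | A·x̄ᵢ | A·ȳᵢ
web | 4560.00 | 110.00 | 60.00 | 501600.00 | 273600.00
flange | 2200.00 | 110.00 | 125.00 | 242000.00 | 275000.00
Σ | 6760.00 |  |  | 743600.00 | 548600.00
X̄ = 743600.00 / 6760.00 = 110.00 mm
Ȳ = 548600.00 / 6760.00 = 81.15 mm

X̄ = 110.00 mm, Ȳ = 81.15 mm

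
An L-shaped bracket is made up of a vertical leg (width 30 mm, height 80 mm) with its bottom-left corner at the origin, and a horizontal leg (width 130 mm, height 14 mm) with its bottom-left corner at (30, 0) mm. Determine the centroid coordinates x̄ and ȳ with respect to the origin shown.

x̄ = 49.50 mm, ȳ = 25.77 mm

Part | A | x̄ᵢ | ȳᵢ | A·x̄ᵢ | A·ȳᵢ
vertical leg | 2400.00 | 15.00 | 40.00 | 36000.00 | 96000.00
horizontal leg | 1820.00 | 95.00 | 7.00 | 172900.00 | 12740.00
Σ | 4220.00 |  |  | 208900.00 | 108740.00
x̄ = 208900.00 / 4220.00 = 49.50 mm
ȳ = 108740.00 / 4220.00 = 25.77 mm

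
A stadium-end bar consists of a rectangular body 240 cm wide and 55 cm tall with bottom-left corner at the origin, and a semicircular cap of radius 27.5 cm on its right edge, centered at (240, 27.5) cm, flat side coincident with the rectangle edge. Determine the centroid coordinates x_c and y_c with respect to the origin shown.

rectangular body: A = 240 × 55 = 13200.00, centroid at (120.00, 27.50).
semicircular end: A = ½π·27.5² = 1187.91, centroid at (251.67, 27.50).
ΣA = 14387.91 cm²
ΣAx_c = (13200.00)(120.00) + (1187.91)(251.67) = 1882964.12 cm³
ΣAy_c = (13200.00)(27.50) + (1187.91)(27.50) = 395667.65 cm³
x_c = 1882964.12 / 14387.91 = 130.87 cm
y_c = 395667.65 / 14387.91 = 27.50 cm

x_c = 130.87 cm, y_c = 27.50 cm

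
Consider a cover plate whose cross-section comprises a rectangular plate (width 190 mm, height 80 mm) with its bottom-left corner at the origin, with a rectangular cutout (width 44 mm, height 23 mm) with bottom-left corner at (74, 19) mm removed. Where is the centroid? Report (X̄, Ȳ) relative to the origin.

X̄ = 94.93 mm, Ȳ = 40.68 mm

plate: A = 190 × 80 = 15200.00, centroid at (95.00, 40.00).
hole: A = −(44 × 23) = -1012.00, centroid at (96.00, 30.50).
ΣA = 14188.00 mm²
ΣAX̄ = (15200.00)(95.00) + (-1012.00)(96.00) = 1346848.00 mm³
ΣAȲ = (15200.00)(40.00) + (-1012.00)(30.50) = 577134.00 mm³
X̄ = 1346848.00 / 14188.00 = 94.93 mm
Ȳ = 577134.00 / 14188.00 = 40.68 mm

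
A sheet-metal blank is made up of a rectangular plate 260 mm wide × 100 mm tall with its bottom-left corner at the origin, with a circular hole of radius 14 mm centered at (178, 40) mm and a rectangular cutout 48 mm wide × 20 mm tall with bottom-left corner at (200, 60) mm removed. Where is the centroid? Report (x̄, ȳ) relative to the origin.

x̄ = 125.10 mm, ȳ = 49.47 mm

Part | A | x̄ᵢ | ȳᵢ | A·x̄ᵢ | A·ȳᵢ
plate | 26000.00 | 130.00 | 50.00 | 3380000.00 | 1300000.00
hole 1 | -615.75 | 178.00 | 40.00 | -109603.88 | -24630.09
hole 2 | -960.00 | 224.00 | 70.00 | -215040.00 | -67200.00
Σ | 24424.25 |  |  | 3055356.12 | 1208169.91
x̄ = 3055356.12 / 24424.25 = 125.10 mm
ȳ = 1208169.91 / 24424.25 = 49.47 mm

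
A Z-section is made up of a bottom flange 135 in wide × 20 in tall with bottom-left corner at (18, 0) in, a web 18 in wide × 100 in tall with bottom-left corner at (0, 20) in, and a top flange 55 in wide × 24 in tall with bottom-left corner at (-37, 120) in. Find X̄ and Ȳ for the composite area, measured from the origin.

Part | A | x̄ᵢ | ȳᵢ | A·x̄ᵢ | A·ȳᵢ
bottom flange | 2700.00 | 85.50 | 10.00 | 230850.00 | 27000.00
web | 1800.00 | 9.00 | 70.00 | 16200.00 | 126000.00
top flange | 1320.00 | -9.50 | 132.00 | -12540.00 | 174240.00
Σ | 5820.00 |  |  | 234510.00 | 327240.00
X̄ = 234510.00 / 5820.00 = 40.29 in
Ȳ = 327240.00 / 5820.00 = 56.23 in

X̄ = 40.29 in, Ȳ = 56.23 in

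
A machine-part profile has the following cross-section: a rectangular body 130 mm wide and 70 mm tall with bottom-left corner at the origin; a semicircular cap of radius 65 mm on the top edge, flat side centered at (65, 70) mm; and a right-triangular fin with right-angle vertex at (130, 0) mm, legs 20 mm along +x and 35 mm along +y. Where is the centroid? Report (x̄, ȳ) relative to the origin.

Part | A | x̄ᵢ | ȳᵢ | A·x̄ᵢ | A·ȳᵢ
rectangular body | 9100.00 | 65.00 | 35.00 | 591500.00 | 318500.00
semicircular top | 6636.61 | 65.00 | 97.59 | 431379.94 | 647646.35
triangular fin | 350.00 | 136.67 | 11.67 | 47833.33 | 4083.33
Σ | 16086.61 |  |  | 1070713.27 | 970229.68
x̄ = 1070713.27 / 16086.61 = 66.56 mm
ȳ = 970229.68 / 16086.61 = 60.31 mm

x̄ = 66.56 mm, ȳ = 60.31 mm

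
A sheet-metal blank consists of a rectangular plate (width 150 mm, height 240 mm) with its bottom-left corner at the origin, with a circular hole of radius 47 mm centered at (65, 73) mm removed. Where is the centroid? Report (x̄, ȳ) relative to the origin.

x̄ = 77.39 mm, ȳ = 131.22 mm

plate: A = 150 × 240 = 36000.00, centroid at (75.00, 120.00).
hole: A = −π·47² = -6939.78, centroid at (65.00, 73.00).
ΣA = 29060.22 mm², ΣAx̄ = 2248914.42 mm³, ΣAȳ = 3813396.19 mm³.
x̄ = 2248914.42/29060.22 = 77.39 mm; ȳ = 3813396.19/29060.22 = 131.22 mm.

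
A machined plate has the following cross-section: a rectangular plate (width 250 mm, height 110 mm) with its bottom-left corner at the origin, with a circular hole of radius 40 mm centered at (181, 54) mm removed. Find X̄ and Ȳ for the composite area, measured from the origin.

plate: A = 250 × 110 = 27500.00, centroid at (125.00, 55.00).
hole: A = −π·40² = -5026.55, centroid at (181.00, 54.00).
ΣA = 22473.45 mm²
ΣAX̄ = (27500.00)(125.00) + (-5026.55)(181.00) = 2527694.77 mm³
ΣAȲ = (27500.00)(55.00) + (-5026.55)(54.00) = 1241066.39 mm³
X̄ = 2527694.77 / 22473.45 = 112.47 mm
Ȳ = 1241066.39 / 22473.45 = 55.22 mm

X̄ = 112.47 mm, Ȳ = 55.22 mm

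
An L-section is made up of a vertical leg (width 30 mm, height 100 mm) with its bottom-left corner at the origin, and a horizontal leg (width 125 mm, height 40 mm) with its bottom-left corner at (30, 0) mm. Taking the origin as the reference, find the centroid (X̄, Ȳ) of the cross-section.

vertical leg: A = 30 × 100 = 3000.00, centroid at (15.00, 50.00).
horizontal leg: A = 125 × 40 = 5000.00, centroid at (92.50, 20.00).
ΣA = 8000.00 mm²
ΣAX̄ = (3000.00)(15.00) + (5000.00)(92.50) = 507500.00 mm³
ΣAȲ = (3000.00)(50.00) + (5000.00)(20.00) = 250000.00 mm³
X̄ = 507500.00 / 8000.00 = 63.44 mm
Ȳ = 250000.00 / 8000.00 = 31.25 mm

X̄ = 63.44 mm, Ȳ = 31.25 mm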